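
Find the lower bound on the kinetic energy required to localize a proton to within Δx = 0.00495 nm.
211.711 meV

Localizing a particle requires giving it sufficient momentum uncertainty:

1. From uncertainty principle: Δp ≥ ℏ/(2Δx)
   Δp_min = (1.055e-34 J·s) / (2 × 4.950e-12 m)
   Δp_min = 1.065e-23 kg·m/s

2. This momentum uncertainty corresponds to kinetic energy:
   KE ≈ (Δp)²/(2m) = (1.065e-23)²/(2 × 1.673e-27 kg)
   KE = 3.392e-20 J = 211.711 meV

Tighter localization requires more energy.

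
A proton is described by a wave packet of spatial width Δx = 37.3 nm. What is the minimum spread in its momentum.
1.414 × 10^-27 kg·m/s

For a wave packet, the spatial width Δx and momentum spread Δp are related by the uncertainty principle:
ΔxΔp ≥ ℏ/2

The minimum momentum spread is:
Δp_min = ℏ/(2Δx)
Δp_min = (1.055e-34 J·s) / (2 × 3.730e-08 m)
Δp_min = 1.414e-27 kg·m/s

A wave packet cannot have both a well-defined position and well-defined momentum.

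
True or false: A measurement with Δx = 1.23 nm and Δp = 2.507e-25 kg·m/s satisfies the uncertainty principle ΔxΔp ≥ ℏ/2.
Yes, it satisfies the uncertainty principle.

Calculate the product ΔxΔp:
ΔxΔp = (1.230e-09 m) × (2.507e-25 kg·m/s)
ΔxΔp = 3.084e-34 J·s

Compare to the minimum allowed value ℏ/2:
ℏ/2 = 5.273e-35 J·s

Since ΔxΔp = 3.084e-34 J·s ≥ 5.273e-35 J·s = ℏ/2,
the measurement satisfies the uncertainty principle.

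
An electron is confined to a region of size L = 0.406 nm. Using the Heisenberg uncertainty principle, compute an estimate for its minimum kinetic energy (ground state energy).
57.784 meV

Using the uncertainty principle to estimate ground state energy:

1. The position uncertainty is approximately the confinement size:
   Δx ≈ L = 4.060e-10 m

2. From ΔxΔp ≥ ℏ/2, the minimum momentum uncertainty is:
   Δp ≈ ℏ/(2L) = 1.299e-25 kg·m/s

3. The kinetic energy is approximately:
   KE ≈ (Δp)²/(2m) = (1.299e-25)²/(2 × 9.109e-31 kg)
   KE ≈ 9.258e-21 J = 57.784 meV

This is an order-of-magnitude estimate of the ground state energy.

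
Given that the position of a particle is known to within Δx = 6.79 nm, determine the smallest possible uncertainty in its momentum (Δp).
7.766 × 10^-27 kg·m/s

Using the Heisenberg uncertainty principle:
ΔxΔp ≥ ℏ/2

The minimum uncertainty in momentum is:
Δp_min = ℏ/(2Δx)
Δp_min = (1.055e-34 J·s) / (2 × 6.790e-09 m)
Δp_min = 7.766e-27 kg·m/s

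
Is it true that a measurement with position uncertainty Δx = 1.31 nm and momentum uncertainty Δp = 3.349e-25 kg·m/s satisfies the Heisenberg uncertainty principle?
Yes, it satisfies the uncertainty principle.

Calculate the product ΔxΔp:
ΔxΔp = (1.310e-09 m) × (3.349e-25 kg·m/s)
ΔxΔp = 4.387e-34 J·s

Compare to the minimum allowed value ℏ/2:
ℏ/2 = 5.273e-35 J·s

Since ΔxΔp = 4.387e-34 J·s ≥ 5.273e-35 J·s = ℏ/2,
the measurement satisfies the uncertainty principle.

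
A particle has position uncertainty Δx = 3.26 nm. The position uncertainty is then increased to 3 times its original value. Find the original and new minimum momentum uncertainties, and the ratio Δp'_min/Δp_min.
Original Δp_min = 1.617 × 10^-26 kg·m/s; new Δp'_min = 5.391 × 10^-27 kg·m/s; ratio Δp'_min/Δp_min = 1/3.

From the uncertainty principle ΔxΔp ≥ ℏ/2, the minimum momentum uncertainty is Δp_min = ℏ/(2Δx).

Original (Δx = 3.26 nm = 3.260e-09 m):
Δp_min = (1.055e-34 J·s)/(2 × 3.260e-09 m) = 1.617e-26 kg·m/s

When Δx → 3Δx:
Δp'_min = ℏ/(2 × 3Δx) = (1/3) × ℏ/(2Δx) = (1/3) × Δp_min
Δp'_min = 1/3 × 1.617e-26 kg·m/s = 5.391e-27 kg·m/s

Since Δp_min ∝ 1/Δx, when Δx is increased to 3 times its original value, Δp_min decreases to 1/3 of its original value.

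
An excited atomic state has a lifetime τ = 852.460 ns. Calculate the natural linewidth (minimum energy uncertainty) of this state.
386.066 peV

Using the energy-time uncertainty principle:
ΔEΔt ≥ ℏ/2

The lifetime τ represents the time uncertainty Δt.
The natural linewidth (minimum energy uncertainty) is:

ΔE = ℏ/(2τ)
ΔE = (1.055e-34 J·s) / (2 × 8.525e-07 s)
ΔE = 6.185e-29 J = 386.066 peV

This natural linewidth limits the precision of spectroscopic measurements.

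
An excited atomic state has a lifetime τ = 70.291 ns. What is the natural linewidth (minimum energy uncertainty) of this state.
4.682 neV

Using the energy-time uncertainty principle:
ΔEΔt ≥ ℏ/2

The lifetime τ represents the time uncertainty Δt.
The natural linewidth (minimum energy uncertainty) is:

ΔE = ℏ/(2τ)
ΔE = (1.055e-34 J·s) / (2 × 7.029e-08 s)
ΔE = 7.501e-28 J = 4.682 neV

This natural linewidth limits the precision of spectroscopic measurements.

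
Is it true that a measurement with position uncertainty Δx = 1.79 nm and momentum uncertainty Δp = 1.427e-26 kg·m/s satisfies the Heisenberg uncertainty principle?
No, it violates the uncertainty principle (impossible measurement).

Calculate the product ΔxΔp:
ΔxΔp = (1.790e-09 m) × (1.427e-26 kg·m/s)
ΔxΔp = 2.554e-35 J·s

Compare to the minimum allowed value ℏ/2:
ℏ/2 = 5.273e-35 J·s

Since ΔxΔp = 2.554e-35 J·s < 5.273e-35 J·s = ℏ/2,
the measurement violates the uncertainty principle.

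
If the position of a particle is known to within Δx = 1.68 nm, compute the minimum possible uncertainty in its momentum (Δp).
3.139 × 10^-26 kg·m/s

Using the Heisenberg uncertainty principle:
ΔxΔp ≥ ℏ/2

The minimum uncertainty in momentum is:
Δp_min = ℏ/(2Δx)
Δp_min = (1.055e-34 J·s) / (2 × 1.680e-09 m)
Δp_min = 3.139e-26 kg·m/s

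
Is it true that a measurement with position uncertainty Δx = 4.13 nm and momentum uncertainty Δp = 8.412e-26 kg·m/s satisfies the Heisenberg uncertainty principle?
Yes, it satisfies the uncertainty principle.

Calculate the product ΔxΔp:
ΔxΔp = (4.130e-09 m) × (8.412e-26 kg·m/s)
ΔxΔp = 3.474e-34 J·s

Compare to the minimum allowed value ℏ/2:
ℏ/2 = 5.273e-35 J·s

Since ΔxΔp = 3.474e-34 J·s ≥ 5.273e-35 J·s = ℏ/2,
the measurement satisfies the uncertainty principle.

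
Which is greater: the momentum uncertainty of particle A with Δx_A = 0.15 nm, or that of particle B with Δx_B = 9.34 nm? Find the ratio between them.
Particle A has the larger minimum momentum uncertainty, by a factor of 62.27.

For each particle, the minimum momentum uncertainty is Δp_min = ℏ/(2Δx):

Particle A: Δp_A = ℏ/(2×1.500e-10 m) = 3.515e-25 kg·m/s
Particle B: Δp_B = ℏ/(2×9.340e-09 m) = 5.645e-27 kg·m/s

Ratio: Δp_A/Δp_B = 62.27

Since Δp_min ∝ 1/Δx, the particle with smaller position uncertainty (A) has larger momentum uncertainty.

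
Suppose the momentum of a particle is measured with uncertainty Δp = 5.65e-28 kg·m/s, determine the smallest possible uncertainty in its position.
93.325 nm

Using the Heisenberg uncertainty principle:
ΔxΔp ≥ ℏ/2

The minimum uncertainty in position is:
Δx_min = ℏ/(2Δp)
Δx_min = (1.055e-34 J·s) / (2 × 5.650e-28 kg·m/s)
Δx_min = 9.332e-08 m = 93.325 nm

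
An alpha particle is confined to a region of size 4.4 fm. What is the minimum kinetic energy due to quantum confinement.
67.449 keV

Using the uncertainty principle:

1. Position uncertainty: Δx ≈ 4.400e-15 m
2. Minimum momentum uncertainty: Δp = ℏ/(2Δx) = 1.198e-20 kg·m/s
3. Minimum kinetic energy:
   KE = (Δp)²/(2m) = (1.198e-20)²/(2 × 6.645e-27 kg)
   KE = 1.081e-14 J = 67.449 keV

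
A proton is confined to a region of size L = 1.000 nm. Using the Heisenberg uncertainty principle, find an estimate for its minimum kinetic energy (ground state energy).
5.187 μeV

Using the uncertainty principle to estimate ground state energy:

1. The position uncertainty is approximately the confinement size:
   Δx ≈ L = 1.000e-09 m

2. From ΔxΔp ≥ ℏ/2, the minimum momentum uncertainty is:
   Δp ≈ ℏ/(2L) = 5.273e-26 kg·m/s

3. The kinetic energy is approximately:
   KE ≈ (Δp)²/(2m) = (5.273e-26)²/(2 × 1.673e-27 kg)
   KE ≈ 8.311e-25 J = 5.187 μeV

This is an order-of-magnitude estimate of the ground state energy.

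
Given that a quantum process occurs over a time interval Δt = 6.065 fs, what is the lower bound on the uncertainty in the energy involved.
54.263 meV

Using the energy-time uncertainty principle:
ΔEΔt ≥ ℏ/2

The minimum uncertainty in energy is:
ΔE_min = ℏ/(2Δt)
ΔE_min = (1.055e-34 J·s) / (2 × 6.065e-15 s)
ΔE_min = 8.694e-21 J = 54.263 meV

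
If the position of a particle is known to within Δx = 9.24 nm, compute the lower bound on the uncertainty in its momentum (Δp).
5.707 × 10^-27 kg·m/s

Using the Heisenberg uncertainty principle:
ΔxΔp ≥ ℏ/2

The minimum uncertainty in momentum is:
Δp_min = ℏ/(2Δx)
Δp_min = (1.055e-34 J·s) / (2 × 9.240e-09 m)
Δp_min = 5.707e-27 kg·m/s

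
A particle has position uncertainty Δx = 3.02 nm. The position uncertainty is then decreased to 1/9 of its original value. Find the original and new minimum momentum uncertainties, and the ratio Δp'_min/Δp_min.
Original Δp_min = 1.746 × 10^-26 kg·m/s; new Δp'_min = 1.571 × 10^-25 kg·m/s; ratio Δp'_min/Δp_min = 9.

From the uncertainty principle ΔxΔp ≥ ℏ/2, the minimum momentum uncertainty is Δp_min = ℏ/(2Δx).

Original (Δx = 3.02 nm = 3.020e-09 m):
Δp_min = (1.055e-34 J·s)/(2 × 3.020e-09 m) = 1.746e-26 kg·m/s

When Δx → (1/9)Δx:
Δp'_min = ℏ/(2 × (1/9)Δx) = 9 × ℏ/(2Δx) = 9 × Δp_min
Δp'_min = 9 × 1.746e-26 kg·m/s = 1.571e-25 kg·m/s

Since Δp_min ∝ 1/Δx, when Δx is decreased to 1/9 of its original value, Δp_min increases to 9 times its original value.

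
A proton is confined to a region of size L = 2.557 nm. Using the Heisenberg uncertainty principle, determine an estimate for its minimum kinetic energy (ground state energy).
793.401 neV

Using the uncertainty principle to estimate ground state energy:

1. The position uncertainty is approximately the confinement size:
   Δx ≈ L = 2.557e-09 m

2. From ΔxΔp ≥ ℏ/2, the minimum momentum uncertainty is:
   Δp ≈ ℏ/(2L) = 2.062e-26 kg·m/s

3. The kinetic energy is approximately:
   KE ≈ (Δp)²/(2m) = (2.062e-26)²/(2 × 1.673e-27 kg)
   KE ≈ 1.271e-25 J = 793.401 neV

This is an order-of-magnitude estimate of the ground state energy.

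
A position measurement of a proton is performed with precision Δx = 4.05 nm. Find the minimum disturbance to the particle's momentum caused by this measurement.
1.302 × 10^-26 kg·m/s

The uncertainty principle implies that measuring position disturbs momentum:
ΔxΔp ≥ ℏ/2

When we measure position with precision Δx, we necessarily introduce a momentum uncertainty:
Δp ≥ ℏ/(2Δx)
Δp_min = (1.055e-34 J·s) / (2 × 4.050e-09 m)
Δp_min = 1.302e-26 kg·m/s

The more precisely we measure position, the greater the momentum disturbance.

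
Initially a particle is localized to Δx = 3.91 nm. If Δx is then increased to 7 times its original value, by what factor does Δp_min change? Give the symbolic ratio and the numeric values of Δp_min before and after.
Original Δp_min = 1.349 × 10^-26 kg·m/s; new Δp'_min = 1.927 × 10^-27 kg·m/s; ratio Δp'_min/Δp_min = 1/7.

From the uncertainty principle ΔxΔp ≥ ℏ/2, the minimum momentum uncertainty is Δp_min = ℏ/(2Δx).

Original (Δx = 3.91 nm = 3.910e-09 m):
Δp_min = (1.055e-34 J·s)/(2 × 3.910e-09 m) = 1.349e-26 kg·m/s

When Δx → 7Δx:
Δp'_min = ℏ/(2 × 7Δx) = (1/7) × ℏ/(2Δx) = (1/7) × Δp_min
Δp'_min = 1/7 × 1.349e-26 kg·m/s = 1.927e-27 kg·m/s

Since Δp_min ∝ 1/Δx, when Δx is increased to 7 times its original value, Δp_min decreases to 1/7 of its original value.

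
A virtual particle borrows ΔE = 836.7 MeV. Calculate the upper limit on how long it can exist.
3.933 × 10^-25 s

Using the energy-time uncertainty principle:
ΔEΔt ≥ ℏ/2

For a virtual particle borrowing energy ΔE, the maximum lifetime is:
Δt_max = ℏ/(2ΔE)

Converting energy:
ΔE = 836.7 MeV = 1.341e-10 J

Δt_max = (1.055e-34 J·s) / (2 × 1.341e-10 J)
Δt_max = 3.933e-25 s = 3.933 × 10^-25 s

Virtual particles with higher borrowed energy exist for shorter times.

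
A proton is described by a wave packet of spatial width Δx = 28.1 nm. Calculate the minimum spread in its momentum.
1.876 × 10^-27 kg·m/s

For a wave packet, the spatial width Δx and momentum spread Δp are related by the uncertainty principle:
ΔxΔp ≥ ℏ/2

The minimum momentum spread is:
Δp_min = ℏ/(2Δx)
Δp_min = (1.055e-34 J·s) / (2 × 2.810e-08 m)
Δp_min = 1.876e-27 kg·m/s

A wave packet cannot have both a well-defined position and well-defined momentum.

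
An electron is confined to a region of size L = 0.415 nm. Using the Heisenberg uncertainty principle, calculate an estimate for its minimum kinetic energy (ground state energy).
55.305 meV

Using the uncertainty principle to estimate ground state energy:

1. The position uncertainty is approximately the confinement size:
   Δx ≈ L = 4.150e-10 m

2. From ΔxΔp ≥ ℏ/2, the minimum momentum uncertainty is:
   Δp ≈ ℏ/(2L) = 1.271e-25 kg·m/s

3. The kinetic energy is approximately:
   KE ≈ (Δp)²/(2m) = (1.271e-25)²/(2 × 9.109e-31 kg)
   KE ≈ 8.861e-21 J = 55.305 meV

This is an order-of-magnitude estimate of the ground state energy.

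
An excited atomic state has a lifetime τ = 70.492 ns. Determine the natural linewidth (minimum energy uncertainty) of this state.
4.669 neV

Using the energy-time uncertainty principle:
ΔEΔt ≥ ℏ/2

The lifetime τ represents the time uncertainty Δt.
The natural linewidth (minimum energy uncertainty) is:

ΔE = ℏ/(2τ)
ΔE = (1.055e-34 J·s) / (2 × 7.049e-08 s)
ΔE = 7.480e-28 J = 4.669 neV

This natural linewidth limits the precision of spectroscopic measurements.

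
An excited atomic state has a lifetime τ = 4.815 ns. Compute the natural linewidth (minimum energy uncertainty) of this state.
68.350 neV

Using the energy-time uncertainty principle:
ΔEΔt ≥ ℏ/2

The lifetime τ represents the time uncertainty Δt.
The natural linewidth (minimum energy uncertainty) is:

ΔE = ℏ/(2τ)
ΔE = (1.055e-34 J·s) / (2 × 4.815e-09 s)
ΔE = 1.095e-26 J = 68.350 neV

This natural linewidth limits the precision of spectroscopic measurements.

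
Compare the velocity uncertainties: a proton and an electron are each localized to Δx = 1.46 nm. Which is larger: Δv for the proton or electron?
The electron has the larger minimum velocity uncertainty, by a ratio of 1836.2.

For both particles, Δp_min = ℏ/(2Δx) = 3.612e-26 kg·m/s (same for both).

The velocity uncertainty is Δv = Δp/m:
- proton: Δv = 3.612e-26 / 1.673e-27 = 2.159e+01 m/s = 21.592 m/s
- electron: Δv = 3.612e-26 / 9.109e-31 = 3.965e+04 m/s = 39.646 km/s

Ratio: 3.965e+04 / 2.159e+01 = 1836.2

The lighter particle has larger velocity uncertainty because Δv ∝ 1/m.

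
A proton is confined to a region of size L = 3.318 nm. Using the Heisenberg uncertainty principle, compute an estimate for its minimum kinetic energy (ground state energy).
471.196 neV

Using the uncertainty principle to estimate ground state energy:

1. The position uncertainty is approximately the confinement size:
   Δx ≈ L = 3.318e-09 m

2. From ΔxΔp ≥ ℏ/2, the minimum momentum uncertainty is:
   Δp ≈ ℏ/(2L) = 1.589e-26 kg·m/s

3. The kinetic energy is approximately:
   KE ≈ (Δp)²/(2m) = (1.589e-26)²/(2 × 1.673e-27 kg)
   KE ≈ 7.549e-26 J = 471.196 neV

This is an order-of-magnitude estimate of the ground state energy.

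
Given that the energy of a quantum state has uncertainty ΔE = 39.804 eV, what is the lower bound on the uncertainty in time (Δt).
8.268 as

Using the energy-time uncertainty principle:
ΔEΔt ≥ ℏ/2

The minimum uncertainty in time is:
Δt_min = ℏ/(2ΔE)
Δt_min = (1.055e-34 J·s) / (2 × 6.377e-18 J)
Δt_min = 8.268e-18 s = 8.268 as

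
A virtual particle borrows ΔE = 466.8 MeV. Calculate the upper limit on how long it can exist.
7.050 × 10^-25 s

Using the energy-time uncertainty principle:
ΔEΔt ≥ ℏ/2

For a virtual particle borrowing energy ΔE, the maximum lifetime is:
Δt_max = ℏ/(2ΔE)

Converting energy:
ΔE = 466.8 MeV = 7.479e-11 J

Δt_max = (1.055e-34 J·s) / (2 × 7.479e-11 J)
Δt_max = 7.050e-25 s = 7.050 × 10^-25 s

Virtual particles with higher borrowed energy exist for shorter times.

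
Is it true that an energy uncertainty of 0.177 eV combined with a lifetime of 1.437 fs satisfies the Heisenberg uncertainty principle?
No, it violates the uncertainty relation.

Calculate the product ΔEΔt:
ΔE = 0.177 eV = 2.836e-20 J
ΔEΔt = (2.836e-20 J) × (1.437e-15 s)
ΔEΔt = 4.075e-35 J·s

Compare to the minimum allowed value ℏ/2:
ℏ/2 = 5.273e-35 J·s

Since ΔEΔt = 4.075e-35 J·s < 5.273e-35 J·s = ℏ/2,
this violates the uncertainty relation.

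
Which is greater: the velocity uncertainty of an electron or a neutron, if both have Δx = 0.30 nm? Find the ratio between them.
The electron has the larger minimum velocity uncertainty, by a ratio of 1838.7.

For both particles, Δp_min = ℏ/(2Δx) = 1.758e-25 kg·m/s (same for both).

The velocity uncertainty is Δv = Δp/m:
- electron: Δv = 1.758e-25 / 9.109e-31 = 1.929e+05 m/s = 192.946 km/s
- neutron: Δv = 1.758e-25 / 1.675e-27 = 1.049e+02 m/s = 104.937 m/s

Ratio: 1.929e+05 / 1.049e+02 = 1838.7

The lighter particle has larger velocity uncertainty because Δv ∝ 1/m.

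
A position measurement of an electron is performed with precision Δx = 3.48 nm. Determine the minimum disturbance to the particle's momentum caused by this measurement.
1.515 × 10^-26 kg·m/s

The uncertainty principle implies that measuring position disturbs momentum:
ΔxΔp ≥ ℏ/2

When we measure position with precision Δx, we necessarily introduce a momentum uncertainty:
Δp ≥ ℏ/(2Δx)
Δp_min = (1.055e-34 J·s) / (2 × 3.480e-09 m)
Δp_min = 1.515e-26 kg·m/s

The more precisely we measure position, the greater the momentum disturbance.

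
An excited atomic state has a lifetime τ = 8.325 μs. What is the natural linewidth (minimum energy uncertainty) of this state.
39.532 peV

Using the energy-time uncertainty principle:
ΔEΔt ≥ ℏ/2

The lifetime τ represents the time uncertainty Δt.
The natural linewidth (minimum energy uncertainty) is:

ΔE = ℏ/(2τ)
ΔE = (1.055e-34 J·s) / (2 × 8.325e-06 s)
ΔE = 6.334e-30 J = 39.532 peV

This natural linewidth limits the precision of spectroscopic measurements.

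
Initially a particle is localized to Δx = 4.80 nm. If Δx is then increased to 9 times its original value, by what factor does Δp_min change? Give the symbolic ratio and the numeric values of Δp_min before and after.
Original Δp_min = 1.099 × 10^-26 kg·m/s; new Δp'_min = 1.221 × 10^-27 kg·m/s; ratio Δp'_min/Δp_min = 1/9.

From the uncertainty principle ΔxΔp ≥ ℏ/2, the minimum momentum uncertainty is Δp_min = ℏ/(2Δx).

Original (Δx = 4.80 nm = 4.800e-09 m):
Δp_min = (1.055e-34 J·s)/(2 × 4.800e-09 m) = 1.099e-26 kg·m/s

When Δx → 9Δx:
Δp'_min = ℏ/(2 × 9Δx) = (1/9) × ℏ/(2Δx) = (1/9) × Δp_min
Δp'_min = 1/9 × 1.099e-26 kg·m/s = 1.221e-27 kg·m/s

Since Δp_min ∝ 1/Δx, when Δx is increased to 9 times its original value, Δp_min decreases to 1/9 of its original value.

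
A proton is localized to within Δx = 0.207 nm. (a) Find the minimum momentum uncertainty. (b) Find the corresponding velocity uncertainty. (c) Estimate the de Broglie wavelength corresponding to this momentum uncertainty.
(a) Δp_min = 2.547 × 10^-25 kg·m/s
(b) Δv_min = 152.292 m/s
(c) λ_dB = 2.601 nm

Step-by-step:

(a) From the uncertainty principle:
Δp_min = ℏ/(2Δx) = (1.055e-34 J·s)/(2 × 2.070e-10 m) = 2.547e-25 kg·m/s

(b) The velocity uncertainty:
Δv = Δp/m = (2.547e-25 kg·m/s)/(1.673e-27 kg) = 1.523e+02 m/s = 152.292 m/s

(c) The de Broglie wavelength for this momentum:
λ = h/p = (6.626e-34 J·s)/(2.547e-25 kg·m/s) = 2.601e-09 m = 2.601 nm

Note: The de Broglie wavelength is comparable to the localization size, as expected from wave-particle duality.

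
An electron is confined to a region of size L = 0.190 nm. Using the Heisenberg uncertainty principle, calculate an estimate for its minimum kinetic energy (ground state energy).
263.849 meV

Using the uncertainty principle to estimate ground state energy:

1. The position uncertainty is approximately the confinement size:
   Δx ≈ L = 1.900e-10 m

2. From ΔxΔp ≥ ℏ/2, the minimum momentum uncertainty is:
   Δp ≈ ℏ/(2L) = 2.775e-25 kg·m/s

3. The kinetic energy is approximately:
   KE ≈ (Δp)²/(2m) = (2.775e-25)²/(2 × 9.109e-31 kg)
   KE ≈ 4.227e-20 J = 263.849 meV

This is an order-of-magnitude estimate of the ground state energy.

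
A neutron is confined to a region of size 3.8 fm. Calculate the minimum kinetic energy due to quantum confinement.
358.747 keV

Using the uncertainty principle:

1. Position uncertainty: Δx ≈ 3.800e-15 m
2. Minimum momentum uncertainty: Δp = ℏ/(2Δx) = 1.388e-20 kg·m/s
3. Minimum kinetic energy:
   KE = (Δp)²/(2m) = (1.388e-20)²/(2 × 1.675e-27 kg)
   KE = 5.748e-14 J = 358.747 keV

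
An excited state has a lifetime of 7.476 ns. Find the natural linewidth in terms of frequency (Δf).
10.644 MHz

Using the energy-time uncertainty principle and E = hf:
ΔEΔt ≥ ℏ/2
hΔf·Δt ≥ ℏ/2

The minimum frequency uncertainty is:
Δf = ℏ/(2hτ) = 1/(4πτ)
Δf = 1/(4π × 7.476e-09 s)
Δf = 1.064e+07 Hz = 10.644 MHz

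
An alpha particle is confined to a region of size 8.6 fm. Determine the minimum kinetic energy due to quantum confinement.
17.656 keV

Using the uncertainty principle:

1. Position uncertainty: Δx ≈ 8.600e-15 m
2. Minimum momentum uncertainty: Δp = ℏ/(2Δx) = 6.131e-21 kg·m/s
3. Minimum kinetic energy:
   KE = (Δp)²/(2m) = (6.131e-21)²/(2 × 6.645e-27 kg)
   KE = 2.829e-15 J = 17.656 keV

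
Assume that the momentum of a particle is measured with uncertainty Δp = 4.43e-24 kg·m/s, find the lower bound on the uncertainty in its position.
11.903 pm

Using the Heisenberg uncertainty principle:
ΔxΔp ≥ ℏ/2

The minimum uncertainty in position is:
Δx_min = ℏ/(2Δp)
Δx_min = (1.055e-34 J·s) / (2 × 4.430e-24 kg·m/s)
Δx_min = 1.190e-11 m = 11.903 pm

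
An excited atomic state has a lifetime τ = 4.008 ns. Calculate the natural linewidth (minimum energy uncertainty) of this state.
82.112 neV

Using the energy-time uncertainty principle:
ΔEΔt ≥ ℏ/2

The lifetime τ represents the time uncertainty Δt.
The natural linewidth (minimum energy uncertainty) is:

ΔE = ℏ/(2τ)
ΔE = (1.055e-34 J·s) / (2 × 4.008e-09 s)
ΔE = 1.316e-26 J = 82.112 neV

This natural linewidth limits the precision of spectroscopic measurements.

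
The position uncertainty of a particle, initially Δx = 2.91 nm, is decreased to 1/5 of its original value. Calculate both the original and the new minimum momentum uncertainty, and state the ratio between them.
Original Δp_min = 1.812 × 10^-26 kg·m/s; new Δp'_min = 9.060 × 10^-26 kg·m/s; ratio Δp'_min/Δp_min = 5.

From the uncertainty principle ΔxΔp ≥ ℏ/2, the minimum momentum uncertainty is Δp_min = ℏ/(2Δx).

Original (Δx = 2.91 nm = 2.910e-09 m):
Δp_min = (1.055e-34 J·s)/(2 × 2.910e-09 m) = 1.812e-26 kg·m/s

When Δx → (1/5)Δx:
Δp'_min = ℏ/(2 × (1/5)Δx) = 5 × ℏ/(2Δx) = 5 × Δp_min
Δp'_min = 5 × 1.812e-26 kg·m/s = 9.060e-26 kg·m/s

Since Δp_min ∝ 1/Δx, when Δx is decreased to 1/5 of its original value, Δp_min increases to 5 times its original value.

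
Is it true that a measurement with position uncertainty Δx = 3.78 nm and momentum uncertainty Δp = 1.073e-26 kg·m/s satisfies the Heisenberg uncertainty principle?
No, it violates the uncertainty principle (impossible measurement).

Calculate the product ΔxΔp:
ΔxΔp = (3.780e-09 m) × (1.073e-26 kg·m/s)
ΔxΔp = 4.056e-35 J·s

Compare to the minimum allowed value ℏ/2:
ℏ/2 = 5.273e-35 J·s

Since ΔxΔp = 4.056e-35 J·s < 5.273e-35 J·s = ℏ/2,
the measurement violates the uncertainty principle.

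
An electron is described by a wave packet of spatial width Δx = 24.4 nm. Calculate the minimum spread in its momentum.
2.161 × 10^-27 kg·m/s

For a wave packet, the spatial width Δx and momentum spread Δp are related by the uncertainty principle:
ΔxΔp ≥ ℏ/2

The minimum momentum spread is:
Δp_min = ℏ/(2Δx)
Δp_min = (1.055e-34 J·s) / (2 × 2.440e-08 m)
Δp_min = 2.161e-27 kg·m/s

A wave packet cannot have both a well-defined position and well-defined momentum.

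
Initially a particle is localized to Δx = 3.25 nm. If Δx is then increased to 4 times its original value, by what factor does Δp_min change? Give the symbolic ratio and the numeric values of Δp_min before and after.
Original Δp_min = 1.622 × 10^-26 kg·m/s; new Δp'_min = 4.056 × 10^-27 kg·m/s; ratio Δp'_min/Δp_min = 1/4.

From the uncertainty principle ΔxΔp ≥ ℏ/2, the minimum momentum uncertainty is Δp_min = ℏ/(2Δx).

Original (Δx = 3.25 nm = 3.250e-09 m):
Δp_min = (1.055e-34 J·s)/(2 × 3.250e-09 m) = 1.622e-26 kg·m/s

When Δx → 4Δx:
Δp'_min = ℏ/(2 × 4Δx) = (1/4) × ℏ/(2Δx) = (1/4) × Δp_min
Δp'_min = 1/4 × 1.622e-26 kg·m/s = 4.056e-27 kg·m/s

Since Δp_min ∝ 1/Δx, when Δx is increased to 4 times its original value, Δp_min decreases to 1/4 of its original value.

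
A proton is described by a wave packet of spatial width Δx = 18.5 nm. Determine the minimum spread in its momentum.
2.850 × 10^-27 kg·m/s

For a wave packet, the spatial width Δx and momentum spread Δp are related by the uncertainty principle:
ΔxΔp ≥ ℏ/2

The minimum momentum spread is:
Δp_min = ℏ/(2Δx)
Δp_min = (1.055e-34 J·s) / (2 × 1.850e-08 m)
Δp_min = 2.850e-27 kg·m/s

A wave packet cannot have both a well-defined position and well-defined momentum.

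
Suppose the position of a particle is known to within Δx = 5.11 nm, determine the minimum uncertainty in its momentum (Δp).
1.032 × 10^-26 kg·m/s

Using the Heisenberg uncertainty principle:
ΔxΔp ≥ ℏ/2

The minimum uncertainty in momentum is:
Δp_min = ℏ/(2Δx)
Δp_min = (1.055e-34 J·s) / (2 × 5.110e-09 m)
Δp_min = 1.032e-26 kg·m/s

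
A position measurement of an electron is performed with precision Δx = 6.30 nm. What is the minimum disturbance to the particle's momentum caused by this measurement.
8.370 × 10^-27 kg·m/s

The uncertainty principle implies that measuring position disturbs momentum:
ΔxΔp ≥ ℏ/2

When we measure position with precision Δx, we necessarily introduce a momentum uncertainty:
Δp ≥ ℏ/(2Δx)
Δp_min = (1.055e-34 J·s) / (2 × 6.300e-09 m)
Δp_min = 8.370e-27 kg·m/s

The more precisely we measure position, the greater the momentum disturbance.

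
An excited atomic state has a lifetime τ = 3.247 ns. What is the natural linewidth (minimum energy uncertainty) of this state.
101.357 neV

Using the energy-time uncertainty principle:
ΔEΔt ≥ ℏ/2

The lifetime τ represents the time uncertainty Δt.
The natural linewidth (minimum energy uncertainty) is:

ΔE = ℏ/(2τ)
ΔE = (1.055e-34 J·s) / (2 × 3.247e-09 s)
ΔE = 1.624e-26 J = 101.357 neV

This natural linewidth limits the precision of spectroscopic measurements.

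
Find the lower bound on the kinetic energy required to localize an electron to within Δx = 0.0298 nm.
10.726 eV

Localizing a particle requires giving it sufficient momentum uncertainty:

1. From uncertainty principle: Δp ≥ ℏ/(2Δx)
   Δp_min = (1.055e-34 J·s) / (2 × 2.980e-11 m)
   Δp_min = 1.769e-24 kg·m/s

2. This momentum uncertainty corresponds to kinetic energy:
   KE ≈ (Δp)²/(2m) = (1.769e-24)²/(2 × 9.109e-31 kg)
   KE = 1.718e-18 J = 10.726 eV

Tighter localization requires more energy.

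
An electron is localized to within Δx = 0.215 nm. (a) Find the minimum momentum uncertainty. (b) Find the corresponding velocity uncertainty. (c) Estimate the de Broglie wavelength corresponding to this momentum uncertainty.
(a) Δp_min = 2.452 × 10^-25 kg·m/s
(b) Δv_min = 269.227 km/s
(c) λ_dB = 2.702 nm

Step-by-step:

(a) From the uncertainty principle:
Δp_min = ℏ/(2Δx) = (1.055e-34 J·s)/(2 × 2.150e-10 m) = 2.452e-25 kg·m/s

(b) The velocity uncertainty:
Δv = Δp/m = (2.452e-25 kg·m/s)/(9.109e-31 kg) = 2.692e+05 m/s = 269.227 km/s

(c) The de Broglie wavelength for this momentum:
λ = h/p = (6.626e-34 J·s)/(2.452e-25 kg·m/s) = 2.702e-09 m = 2.702 nm

Note: The de Broglie wavelength is comparable to the localization size, as expected from wave-particle duality.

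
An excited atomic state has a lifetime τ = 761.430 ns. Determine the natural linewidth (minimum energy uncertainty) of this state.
432.221 peV

Using the energy-time uncertainty principle:
ΔEΔt ≥ ℏ/2

The lifetime τ represents the time uncertainty Δt.
The natural linewidth (minimum energy uncertainty) is:

ΔE = ℏ/(2τ)
ΔE = (1.055e-34 J·s) / (2 × 7.614e-07 s)
ΔE = 6.925e-29 J = 432.221 peV

This natural linewidth limits the precision of spectroscopic measurements.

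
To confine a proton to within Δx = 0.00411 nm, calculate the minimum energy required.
307.093 meV

Localizing a particle requires giving it sufficient momentum uncertainty:

1. From uncertainty principle: Δp ≥ ℏ/(2Δx)
   Δp_min = (1.055e-34 J·s) / (2 × 4.110e-12 m)
   Δp_min = 1.283e-23 kg·m/s

2. This momentum uncertainty corresponds to kinetic energy:
   KE ≈ (Δp)²/(2m) = (1.283e-23)²/(2 × 1.673e-27 kg)
   KE = 4.920e-20 J = 307.093 meV

Tighter localization requires more energy.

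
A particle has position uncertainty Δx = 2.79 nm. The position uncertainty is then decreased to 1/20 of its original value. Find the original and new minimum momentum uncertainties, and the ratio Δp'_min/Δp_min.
Original Δp_min = 1.890 × 10^-26 kg·m/s; new Δp'_min = 3.780 × 10^-25 kg·m/s; ratio Δp'_min/Δp_min = 20.

From the uncertainty principle ΔxΔp ≥ ℏ/2, the minimum momentum uncertainty is Δp_min = ℏ/(2Δx).

Original (Δx = 2.79 nm = 2.790e-09 m):
Δp_min = (1.055e-34 J·s)/(2 × 2.790e-09 m) = 1.890e-26 kg·m/s

When Δx → (1/20)Δx:
Δp'_min = ℏ/(2 × (1/20)Δx) = 20 × ℏ/(2Δx) = 20 × Δp_min
Δp'_min = 20 × 1.890e-26 kg·m/s = 3.780e-25 kg·m/s

Since Δp_min ∝ 1/Δx, when Δx is decreased to 1/20 of its original value, Δp_min increases to 20 times its original value.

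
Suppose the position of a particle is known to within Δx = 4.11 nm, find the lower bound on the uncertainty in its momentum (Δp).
1.283 × 10^-26 kg·m/s

Using the Heisenberg uncertainty principle:
ΔxΔp ≥ ℏ/2

The minimum uncertainty in momentum is:
Δp_min = ℏ/(2Δx)
Δp_min = (1.055e-34 J·s) / (2 × 4.110e-09 m)
Δp_min = 1.283e-26 kg·m/s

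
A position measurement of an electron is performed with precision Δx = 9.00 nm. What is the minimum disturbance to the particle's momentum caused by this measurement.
5.859 × 10^-27 kg·m/s

The uncertainty principle implies that measuring position disturbs momentum:
ΔxΔp ≥ ℏ/2

When we measure position with precision Δx, we necessarily introduce a momentum uncertainty:
Δp ≥ ℏ/(2Δx)
Δp_min = (1.055e-34 J·s) / (2 × 9.000e-09 m)
Δp_min = 5.859e-27 kg·m/s

The more precisely we measure position, the greater the momentum disturbance.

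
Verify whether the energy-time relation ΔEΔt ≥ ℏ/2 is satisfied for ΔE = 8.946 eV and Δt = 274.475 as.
Yes, it satisfies the uncertainty relation.

Calculate the product ΔEΔt:
ΔE = 8.946 eV = 1.433e-18 J
ΔEΔt = (1.433e-18 J) × (2.745e-16 s)
ΔEΔt = 3.934e-34 J·s

Compare to the minimum allowed value ℏ/2:
ℏ/2 = 5.273e-35 J·s

Since ΔEΔt = 3.934e-34 J·s ≥ 5.273e-35 J·s = ℏ/2,
this satisfies the uncertainty relation.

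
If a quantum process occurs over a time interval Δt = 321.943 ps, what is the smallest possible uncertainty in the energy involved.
1.022 μeV

Using the energy-time uncertainty principle:
ΔEΔt ≥ ℏ/2

The minimum uncertainty in energy is:
ΔE_min = ℏ/(2Δt)
ΔE_min = (1.055e-34 J·s) / (2 × 3.219e-10 s)
ΔE_min = 1.638e-25 J = 1.022 μeV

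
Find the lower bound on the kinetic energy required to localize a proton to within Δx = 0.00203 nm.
1.259 eV

Localizing a particle requires giving it sufficient momentum uncertainty:

1. From uncertainty principle: Δp ≥ ℏ/(2Δx)
   Δp_min = (1.055e-34 J·s) / (2 × 2.030e-12 m)
   Δp_min = 2.597e-23 kg·m/s

2. This momentum uncertainty corresponds to kinetic energy:
   KE ≈ (Δp)²/(2m) = (2.597e-23)²/(2 × 1.673e-27 kg)
   KE = 2.017e-19 J = 1.259 eV

Tighter localization requires more energy.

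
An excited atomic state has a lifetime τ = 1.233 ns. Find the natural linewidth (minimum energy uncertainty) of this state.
266.915 neV

Using the energy-time uncertainty principle:
ΔEΔt ≥ ℏ/2

The lifetime τ represents the time uncertainty Δt.
The natural linewidth (minimum energy uncertainty) is:

ΔE = ℏ/(2τ)
ΔE = (1.055e-34 J·s) / (2 × 1.233e-09 s)
ΔE = 4.276e-26 J = 266.915 neV

This natural linewidth limits the precision of spectroscopic measurements.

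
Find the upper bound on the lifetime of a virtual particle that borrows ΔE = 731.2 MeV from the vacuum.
4.501 × 10^-25 s

Using the energy-time uncertainty principle:
ΔEΔt ≥ ℏ/2

For a virtual particle borrowing energy ΔE, the maximum lifetime is:
Δt_max = ℏ/(2ΔE)

Converting energy:
ΔE = 731.2 MeV = 1.172e-10 J

Δt_max = (1.055e-34 J·s) / (2 × 1.172e-10 J)
Δt_max = 4.501e-25 s = 4.501 × 10^-25 s

Virtual particles with higher borrowed energy exist for shorter times.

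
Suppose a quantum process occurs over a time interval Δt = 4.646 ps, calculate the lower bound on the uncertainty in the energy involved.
70.836 μeV

Using the energy-time uncertainty principle:
ΔEΔt ≥ ℏ/2

The minimum uncertainty in energy is:
ΔE_min = ℏ/(2Δt)
ΔE_min = (1.055e-34 J·s) / (2 × 4.646e-12 s)
ΔE_min = 1.135e-23 J = 70.836 μeV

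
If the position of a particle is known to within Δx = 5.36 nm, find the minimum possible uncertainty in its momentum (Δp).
9.837 × 10^-27 kg·m/s

Using the Heisenberg uncertainty principle:
ΔxΔp ≥ ℏ/2

The minimum uncertainty in momentum is:
Δp_min = ℏ/(2Δx)
Δp_min = (1.055e-34 J·s) / (2 × 5.360e-09 m)
Δp_min = 9.837e-27 kg·m/s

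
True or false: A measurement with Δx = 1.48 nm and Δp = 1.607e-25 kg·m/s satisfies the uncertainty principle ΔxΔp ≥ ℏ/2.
Yes, it satisfies the uncertainty principle.

Calculate the product ΔxΔp:
ΔxΔp = (1.480e-09 m) × (1.607e-25 kg·m/s)
ΔxΔp = 2.378e-34 J·s

Compare to the minimum allowed value ℏ/2:
ℏ/2 = 5.273e-35 J·s

Since ΔxΔp = 2.378e-34 J·s ≥ 5.273e-35 J·s = ℏ/2,
the measurement satisfies the uncertainty principle.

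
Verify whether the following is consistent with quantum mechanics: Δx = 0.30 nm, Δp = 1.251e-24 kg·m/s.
Yes, it satisfies the uncertainty principle.

Calculate the product ΔxΔp:
ΔxΔp = (3.000e-10 m) × (1.251e-24 kg·m/s)
ΔxΔp = 3.753e-34 J·s

Compare to the minimum allowed value ℏ/2:
ℏ/2 = 5.273e-35 J·s

Since ΔxΔp = 3.753e-34 J·s ≥ 5.273e-35 J·s = ℏ/2,
the measurement satisfies the uncertainty principle.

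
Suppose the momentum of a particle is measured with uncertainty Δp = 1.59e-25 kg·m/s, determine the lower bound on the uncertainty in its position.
331.626 pm

Using the Heisenberg uncertainty principle:
ΔxΔp ≥ ℏ/2

The minimum uncertainty in position is:
Δx_min = ℏ/(2Δp)
Δx_min = (1.055e-34 J·s) / (2 × 1.590e-25 kg·m/s)
Δx_min = 3.316e-10 m = 331.626 pm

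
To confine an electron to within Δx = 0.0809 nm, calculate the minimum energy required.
1.455 eV

Localizing a particle requires giving it sufficient momentum uncertainty:

1. From uncertainty principle: Δp ≥ ℏ/(2Δx)
   Δp_min = (1.055e-34 J·s) / (2 × 8.090e-11 m)
   Δp_min = 6.518e-25 kg·m/s

2. This momentum uncertainty corresponds to kinetic energy:
   KE ≈ (Δp)²/(2m) = (6.518e-25)²/(2 × 9.109e-31 kg)
   KE = 2.332e-19 J = 1.455 eV

Tighter localization requires more energy.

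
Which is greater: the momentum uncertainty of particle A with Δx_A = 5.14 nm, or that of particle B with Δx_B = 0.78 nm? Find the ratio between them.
Particle B has the larger minimum momentum uncertainty, by a factor of 6.59.

For each particle, the minimum momentum uncertainty is Δp_min = ℏ/(2Δx):

Particle A: Δp_A = ℏ/(2×5.140e-09 m) = 1.026e-26 kg·m/s
Particle B: Δp_B = ℏ/(2×7.800e-10 m) = 6.760e-26 kg·m/s

Ratio: Δp_B/Δp_A = 6.59

Since Δp_min ∝ 1/Δx, the particle with smaller position uncertainty (B) has larger momentum uncertainty.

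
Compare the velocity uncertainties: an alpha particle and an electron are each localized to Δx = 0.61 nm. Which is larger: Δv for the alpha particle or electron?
The electron has the larger minimum velocity uncertainty, by a ratio of 7294.3.

For both particles, Δp_min = ℏ/(2Δx) = 8.644e-26 kg·m/s (same for both).

The velocity uncertainty is Δv = Δp/m:
- alpha particle: Δv = 8.644e-26 / 6.645e-27 = 1.301e+01 m/s = 13.009 m/s
- electron: Δv = 8.644e-26 / 9.109e-31 = 9.489e+04 m/s = 94.892 km/s

Ratio: 9.489e+04 / 1.301e+01 = 7294.3

The lighter particle has larger velocity uncertainty because Δv ∝ 1/m.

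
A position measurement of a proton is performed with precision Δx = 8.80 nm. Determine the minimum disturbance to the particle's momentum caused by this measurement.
5.992 × 10^-27 kg·m/s

The uncertainty principle implies that measuring position disturbs momentum:
ΔxΔp ≥ ℏ/2

When we measure position with precision Δx, we necessarily introduce a momentum uncertainty:
Δp ≥ ℏ/(2Δx)
Δp_min = (1.055e-34 J·s) / (2 × 8.800e-09 m)
Δp_min = 5.992e-27 kg·m/s

The more precisely we measure position, the greater the momentum disturbance.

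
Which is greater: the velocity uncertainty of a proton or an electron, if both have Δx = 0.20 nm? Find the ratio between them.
The electron has the larger minimum velocity uncertainty, by a ratio of 1836.2.

For both particles, Δp_min = ℏ/(2Δx) = 2.636e-25 kg·m/s (same for both).

The velocity uncertainty is Δv = Δp/m:
- proton: Δv = 2.636e-25 / 1.673e-27 = 1.576e+02 m/s = 157.623 m/s
- electron: Δv = 2.636e-25 / 9.109e-31 = 2.894e+05 m/s = 289.419 km/s

Ratio: 2.894e+05 / 1.576e+02 = 1836.2

The lighter particle has larger velocity uncertainty because Δv ∝ 1/m.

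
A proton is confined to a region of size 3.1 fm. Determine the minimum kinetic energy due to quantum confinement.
539.797 keV

Using the uncertainty principle:

1. Position uncertainty: Δx ≈ 3.100e-15 m
2. Minimum momentum uncertainty: Δp = ℏ/(2Δx) = 1.701e-20 kg·m/s
3. Minimum kinetic energy:
   KE = (Δp)²/(2m) = (1.701e-20)²/(2 × 1.673e-27 kg)
   KE = 8.649e-14 J = 539.797 keV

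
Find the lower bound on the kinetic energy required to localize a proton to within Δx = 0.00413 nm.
304.126 meV

Localizing a particle requires giving it sufficient momentum uncertainty:

1. From uncertainty principle: Δp ≥ ℏ/(2Δx)
   Δp_min = (1.055e-34 J·s) / (2 × 4.130e-12 m)
   Δp_min = 1.277e-23 kg·m/s

2. This momentum uncertainty corresponds to kinetic energy:
   KE ≈ (Δp)²/(2m) = (1.277e-23)²/(2 × 1.673e-27 kg)
   KE = 4.873e-20 J = 304.126 meV

Tighter localization requires more energy.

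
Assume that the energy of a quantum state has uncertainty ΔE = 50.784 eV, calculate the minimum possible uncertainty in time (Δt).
6.481 as

Using the energy-time uncertainty principle:
ΔEΔt ≥ ℏ/2

The minimum uncertainty in time is:
Δt_min = ℏ/(2ΔE)
Δt_min = (1.055e-34 J·s) / (2 × 8.136e-18 J)
Δt_min = 6.481e-18 s = 6.481 as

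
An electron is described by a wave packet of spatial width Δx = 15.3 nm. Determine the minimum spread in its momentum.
3.446 × 10^-27 kg·m/s

For a wave packet, the spatial width Δx and momentum spread Δp are related by the uncertainty principle:
ΔxΔp ≥ ℏ/2

The minimum momentum spread is:
Δp_min = ℏ/(2Δx)
Δp_min = (1.055e-34 J·s) / (2 × 1.530e-08 m)
Δp_min = 3.446e-27 kg·m/s

A wave packet cannot have both a well-defined position and well-defined momentum.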